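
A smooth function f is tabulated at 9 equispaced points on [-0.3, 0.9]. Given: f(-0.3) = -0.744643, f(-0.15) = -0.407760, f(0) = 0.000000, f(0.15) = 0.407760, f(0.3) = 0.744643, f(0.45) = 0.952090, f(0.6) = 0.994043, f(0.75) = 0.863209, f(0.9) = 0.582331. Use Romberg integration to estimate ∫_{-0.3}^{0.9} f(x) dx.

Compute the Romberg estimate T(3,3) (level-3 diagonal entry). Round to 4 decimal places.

0.5287

T(0,0) (trapezoid, 1 panel, h=1.2000): -0.097387
T(1,0) (trapezoid, 2 panels, h=0.6000): 0.398092
T(2,0) (trapezoid, 4 panels, h=0.3000): 0.497259
T(3,0) (trapezoid, 8 panels, h=0.1500): 0.520924
T(1,1) = 0.398092 + (0.398092 − (-0.097387))/3 = 0.563252
T(2,1) = 0.497259 + (0.497259 − 0.398092)/3 = 0.530315
T(3,1) = 0.520924 + (0.520924 − 0.497259)/3 = 0.528812
T(2,2) = 0.530315 + (0.530315 − 0.563252)/15 = 0.528119
T(3,2) = 0.528812 + (0.528812 − 0.530315)/15 = 0.528712
T(3,3) = 0.528712 + (0.528712 − 0.528119)/63 = 0.528721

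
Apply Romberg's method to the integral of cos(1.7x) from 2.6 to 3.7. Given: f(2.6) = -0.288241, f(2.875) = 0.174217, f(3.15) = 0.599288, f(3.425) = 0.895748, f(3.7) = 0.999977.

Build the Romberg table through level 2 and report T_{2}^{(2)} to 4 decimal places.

T_{0}^{(0)} (trapezoid, 1 panel, h=1.1000): 0.391455
T_{1}^{(0)} (trapezoid, 2 panels, h=0.5500): 0.525336
T_{2}^{(0)} (trapezoid, 4 panels, h=0.2750): 0.556908
T_{1}^{(1)} = 0.525336 + (0.525336 − 0.391455)/3 = 0.569963
T_{2}^{(1)} = 0.556908 + (0.556908 − 0.525336)/3 = 0.567432
T_{2}^{(2)} = 0.567432 + (0.567432 − 0.569963)/15 = 0.567263

0.5673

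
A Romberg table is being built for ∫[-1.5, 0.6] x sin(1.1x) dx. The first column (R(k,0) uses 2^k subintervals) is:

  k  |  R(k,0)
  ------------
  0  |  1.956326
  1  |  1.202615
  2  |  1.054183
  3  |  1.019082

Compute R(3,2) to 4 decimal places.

1.0076

Richardson extrapolation on the trapezoidal column (denominator 4−1=3):
R(2,1) = 1.054183 + (1.054183 − 1.202615)/3 = 1.004706
R(3,1) = 1.019082 + (1.019082 − 1.054183)/3 = 1.007382
R(3,2) = 1.007382 + (1.007382 − 1.004706)/15 = 1.007560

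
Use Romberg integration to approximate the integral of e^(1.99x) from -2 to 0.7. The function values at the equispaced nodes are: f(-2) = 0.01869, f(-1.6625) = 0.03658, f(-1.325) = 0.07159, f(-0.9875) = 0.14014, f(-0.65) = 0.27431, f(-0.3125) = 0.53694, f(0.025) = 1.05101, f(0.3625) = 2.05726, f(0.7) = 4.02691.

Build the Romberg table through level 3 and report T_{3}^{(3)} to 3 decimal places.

2.014

T_{0}^{(0)} (trapezoid, 1 panel, h=2.7000): 5.46156
T_{1}^{(0)} (trapezoid, 2 panels, h=1.3500): 3.10110
T_{2}^{(0)} (trapezoid, 4 panels, h=0.6750): 2.30830
T_{3}^{(0)} (trapezoid, 8 panels, h=0.3375): 2.08934
T_{1}^{(1)} = 3.10110 + (3.10110 − 5.46156)/3 = 2.31428
T_{2}^{(1)} = 2.30830 + (2.30830 − 3.10110)/3 = 2.04403
T_{3}^{(1)} = 2.08934 + (2.08934 − 2.30830)/3 = 2.01635
T_{2}^{(2)} = 2.04403 + (2.04403 − 2.31428)/15 = 2.02601
T_{3}^{(2)} = 2.01635 + (2.01635 − 2.04403)/15 = 2.01450
T_{3}^{(3)} = 2.01450 + (2.01450 − 2.02601)/63 = 2.01432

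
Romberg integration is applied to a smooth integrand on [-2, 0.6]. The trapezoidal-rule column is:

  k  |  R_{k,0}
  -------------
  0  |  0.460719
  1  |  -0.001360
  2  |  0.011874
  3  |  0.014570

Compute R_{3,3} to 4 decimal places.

0.0152

Richardson extrapolation on the trapezoidal column (denominator 4−1=3):
R_{1,1} = -0.001360 + (-0.001360 − 0.460719)/3 = -0.155386
R_{2,1} = 0.011874 + (0.011874 − (-0.001360))/3 = 0.016285
R_{3,1} = 0.014570 + (0.014570 − 0.011874)/3 = 0.015469
R_{2,2} = (16·0.016285 − (-0.155386)) / 15 = 0.027730
R_{3,2} = (16·0.015469 − 0.016285) / 15 = 0.015415
R_{3,3} = (64·0.015415 − 0.027730) / 63 = 0.015220
(Column j=1 coincides with Simpson's rule on the same nodes.)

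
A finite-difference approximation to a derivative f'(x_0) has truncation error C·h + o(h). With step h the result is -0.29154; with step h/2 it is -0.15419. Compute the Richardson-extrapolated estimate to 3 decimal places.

-0.017

Extrapolated value = (2·A(h/2) − A(h)) / (2 − 1)
= (2·(-0.15419) − (-0.29154)) / 1
= -0.01684 / 1 = -0.01684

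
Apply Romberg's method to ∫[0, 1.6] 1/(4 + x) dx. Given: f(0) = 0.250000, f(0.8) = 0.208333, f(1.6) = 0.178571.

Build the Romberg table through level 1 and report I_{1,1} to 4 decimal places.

0.3365

I_{0,0} (trapezoid, 1 panel, h=1.6000): 0.342857
I_{1,0} (trapezoid, 2 panels, h=0.8000): 0.338095
I_{1,1} = 0.338095 + (0.338095 − 0.342857)/3 = 0.336508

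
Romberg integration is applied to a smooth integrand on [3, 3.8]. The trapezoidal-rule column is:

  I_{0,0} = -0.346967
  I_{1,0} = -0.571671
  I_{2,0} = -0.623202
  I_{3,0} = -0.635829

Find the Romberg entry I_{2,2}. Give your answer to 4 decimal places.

Richardson extrapolation on the trapezoidal column (denominator 4−1=3):
I_{1,1} = -0.571671 + (-0.571671 − (-0.346967))/3 = -0.646572
I_{2,1} = (4·(-0.623202) − (-0.571671)) / 3 = -0.640379
I_{2,2} = -0.640379 + (-0.640379 − (-0.646572))/15 = -0.639966

-0.6400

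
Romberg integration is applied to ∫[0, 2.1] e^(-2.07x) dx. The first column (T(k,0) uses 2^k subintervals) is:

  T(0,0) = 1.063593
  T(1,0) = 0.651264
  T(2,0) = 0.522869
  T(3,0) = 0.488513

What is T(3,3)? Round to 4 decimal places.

0.4768

T(1,1) = (4·0.651264 − 1.063593) / 3 = 0.513821
T(2,1) = 0.522869 + (0.522869 − 0.651264)/3 = 0.480071
T(3,1) = 0.488513 + (0.488513 − 0.522869)/3 = 0.477061
T(2,2) = 0.480071 + (0.480071 − 0.513821)/15 = 0.477821
T(3,2) = (16·0.477061 − 0.480071) / 15 = 0.476860
T(3,3) = 0.476860 + (0.476860 − 0.477821)/63 = 0.476845
(Column j=1 coincides with Simpson's rule on the same nodes.)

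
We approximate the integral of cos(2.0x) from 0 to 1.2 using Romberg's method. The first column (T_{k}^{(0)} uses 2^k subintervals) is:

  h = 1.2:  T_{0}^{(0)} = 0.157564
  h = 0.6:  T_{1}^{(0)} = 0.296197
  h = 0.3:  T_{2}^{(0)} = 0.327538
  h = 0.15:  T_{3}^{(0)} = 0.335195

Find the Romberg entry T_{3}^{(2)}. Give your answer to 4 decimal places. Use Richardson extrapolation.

0.3377

T_{2}^{(1)} = 0.327538 + (0.327538 − 0.296197)/3 = 0.337985
T_{3}^{(1)} = (4·0.335195 − 0.327538) / 3 = 0.337747
T_{3}^{(2)} = (16·0.337747 − 0.337985) / 15 = 0.337731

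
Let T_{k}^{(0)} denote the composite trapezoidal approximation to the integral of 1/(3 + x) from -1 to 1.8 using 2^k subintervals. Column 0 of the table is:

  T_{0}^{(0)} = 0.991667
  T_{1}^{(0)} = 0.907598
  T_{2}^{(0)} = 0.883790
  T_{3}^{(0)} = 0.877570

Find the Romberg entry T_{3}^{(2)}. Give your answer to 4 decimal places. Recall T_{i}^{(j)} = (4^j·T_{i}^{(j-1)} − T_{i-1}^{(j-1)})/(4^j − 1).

Richardson extrapolation on the trapezoidal column (denominator 4−1=3):
T_{2}^{(1)} = 0.883790 + (0.883790 − 0.907598)/3 = 0.875854
T_{3}^{(1)} = 0.877570 + (0.877570 − 0.883790)/3 = 0.875497
T_{3}^{(2)} = (16·0.875497 − 0.875854) / 15 = 0.875473

0.8755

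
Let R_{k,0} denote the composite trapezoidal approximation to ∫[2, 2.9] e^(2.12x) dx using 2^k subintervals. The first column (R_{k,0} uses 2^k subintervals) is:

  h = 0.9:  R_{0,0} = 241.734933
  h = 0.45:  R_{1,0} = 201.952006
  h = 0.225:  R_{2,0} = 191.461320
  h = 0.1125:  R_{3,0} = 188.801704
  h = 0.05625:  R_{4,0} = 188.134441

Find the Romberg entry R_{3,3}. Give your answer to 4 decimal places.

187.9118

Richardson extrapolation on the trapezoidal column (denominator 4−1=3):
R_{1,1} = (4·201.952006 − 241.734933) / 3 = 188.691030
R_{2,1} = (4·191.461320 − 201.952006) / 3 = 187.964425
R_{3,1} = (4·188.801704 − 191.461320) / 3 = 187.915165
R_{2,2} = (16·187.964425 − 188.691030) / 15 = 187.915985
R_{3,2} = (16·187.915165 − 187.964425) / 15 = 187.911881
R_{3,3} = 187.911881 + (187.911881 − 187.915985)/63 = 187.911816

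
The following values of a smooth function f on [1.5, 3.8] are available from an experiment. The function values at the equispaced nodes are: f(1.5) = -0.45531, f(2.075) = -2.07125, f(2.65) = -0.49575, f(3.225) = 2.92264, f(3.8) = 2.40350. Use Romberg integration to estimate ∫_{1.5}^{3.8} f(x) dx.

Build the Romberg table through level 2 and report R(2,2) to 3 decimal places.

R(0,0) (trapezoid, 1 panel, h=2.3000): 2.24042
R(1,0) (trapezoid, 2 panels, h=1.1500): 0.55010
R(2,0) (trapezoid, 4 panels, h=0.5750): 0.76460
R(1,1) = 0.55010 + (0.55010 − 2.24042)/3 = -0.01334
R(2,1) = 0.76460 + (0.76460 − 0.55010)/3 = 0.83610
R(2,2) = 0.83610 + (0.83610 − (-0.01334))/15 = 0.89273

0.893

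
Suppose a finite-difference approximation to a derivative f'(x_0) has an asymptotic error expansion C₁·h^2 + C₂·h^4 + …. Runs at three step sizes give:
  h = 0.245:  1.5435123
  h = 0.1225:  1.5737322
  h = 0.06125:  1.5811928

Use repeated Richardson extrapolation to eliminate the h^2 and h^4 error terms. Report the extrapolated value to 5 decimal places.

First eliminate the h^2 term (factor 2^2 = 4):
  B₁ = (4·1.5737322 − 1.5435123)/3 = 1.5838055
  B₂ = (4·1.5811928 − 1.5737322)/3 = 1.5836797
Then eliminate the h^4 term (factor 2^4 = 16):
  (16·1.5836797 − 1.5838055)/15 = 1.5836713

1.58367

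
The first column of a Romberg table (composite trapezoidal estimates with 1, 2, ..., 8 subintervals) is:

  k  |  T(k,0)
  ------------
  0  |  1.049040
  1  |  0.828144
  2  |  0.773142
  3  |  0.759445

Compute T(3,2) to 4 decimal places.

0.7549

T(2,1) = 0.773142 + (0.773142 − 0.828144)/3 = 0.754808
T(3,1) = (4·0.759445 − 0.773142) / 3 = 0.754879
T(3,2) = 0.754879 + (0.754879 − 0.754808)/15 = 0.754884
(Column j=1 coincides with Simpson's rule on the same nodes.)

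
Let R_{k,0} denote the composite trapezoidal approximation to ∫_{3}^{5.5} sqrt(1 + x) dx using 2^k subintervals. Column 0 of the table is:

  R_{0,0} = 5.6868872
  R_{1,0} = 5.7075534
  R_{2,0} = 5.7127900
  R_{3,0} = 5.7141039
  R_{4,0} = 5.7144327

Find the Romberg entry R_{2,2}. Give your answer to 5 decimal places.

Richardson extrapolation on the trapezoidal column (denominator 4−1=3):
R_{1,1} = 5.7075534 + (5.7075534 − 5.6868872)/3 = 5.7144421
R_{2,1} = 5.7127900 + (5.7127900 − 5.7075534)/3 = 5.7145355
R_{2,2} = 5.7145355 + (5.7145355 − 5.7144421)/15 = 5.7145417

5.71454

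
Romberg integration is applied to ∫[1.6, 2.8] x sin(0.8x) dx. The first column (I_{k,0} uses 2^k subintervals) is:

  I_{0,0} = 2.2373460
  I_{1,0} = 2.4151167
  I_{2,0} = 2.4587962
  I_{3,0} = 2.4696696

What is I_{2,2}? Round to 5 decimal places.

Richardson extrapolation on the trapezoidal column (denominator 4−1=3):
I_{1,1} = 2.4151167 + (2.4151167 − 2.2373460)/3 = 2.4743736
I_{2,1} = (4·2.4587962 − 2.4151167) / 3 = 2.4733560
I_{2,2} = (16·2.4733560 − 2.4743736) / 15 = 2.4732882

2.47329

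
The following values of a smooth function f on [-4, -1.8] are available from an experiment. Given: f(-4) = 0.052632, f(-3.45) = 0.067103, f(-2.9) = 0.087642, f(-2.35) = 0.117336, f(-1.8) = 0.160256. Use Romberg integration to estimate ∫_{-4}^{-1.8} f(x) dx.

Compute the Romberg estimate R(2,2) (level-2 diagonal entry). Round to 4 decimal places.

0.2064

R(0,0) (trapezoid, 1 panel, h=2.2000): 0.234177
R(1,0) (trapezoid, 2 panels, h=1.1000): 0.213495
R(2,0) (trapezoid, 4 panels, h=0.5500): 0.208189
R(1,1) = 0.213495 + (0.213495 − 0.234177)/3 = 0.206601
R(2,1) = 0.208189 + (0.208189 − 0.213495)/3 = 0.206420
R(2,2) = 0.206420 + (0.206420 − 0.206601)/15 = 0.206408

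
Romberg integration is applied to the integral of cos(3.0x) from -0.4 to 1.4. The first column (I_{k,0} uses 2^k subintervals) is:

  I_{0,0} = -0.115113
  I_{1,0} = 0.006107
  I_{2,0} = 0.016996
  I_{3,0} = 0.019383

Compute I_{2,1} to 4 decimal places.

I_{2,1} = (4·0.016996 − 0.006107) / 3 = 0.020626

0.0206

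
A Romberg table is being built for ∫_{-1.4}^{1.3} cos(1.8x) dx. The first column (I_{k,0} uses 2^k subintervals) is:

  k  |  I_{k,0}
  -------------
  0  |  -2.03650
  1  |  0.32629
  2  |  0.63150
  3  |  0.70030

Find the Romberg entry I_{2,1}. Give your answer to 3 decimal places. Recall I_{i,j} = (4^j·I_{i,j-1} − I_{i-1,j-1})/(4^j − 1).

0.733

Richardson extrapolation on the trapezoidal column (denominator 4−1=3):
I_{2,1} = (4·0.63150 − 0.32629) / 3 = 0.73324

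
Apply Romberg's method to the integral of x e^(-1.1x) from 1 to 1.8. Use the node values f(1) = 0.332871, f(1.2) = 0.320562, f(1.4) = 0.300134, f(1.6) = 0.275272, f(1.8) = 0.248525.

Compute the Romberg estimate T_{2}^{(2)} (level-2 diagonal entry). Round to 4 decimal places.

T_{0}^{(0)} (trapezoid, 1 panel, h=0.8000): 0.232558
T_{1}^{(0)} (trapezoid, 2 panels, h=0.4000): 0.236333
T_{2}^{(0)} (trapezoid, 4 panels, h=0.2000): 0.237333
T_{1}^{(1)} = 0.236333 + (0.236333 − 0.232558)/3 = 0.237591
T_{2}^{(1)} = 0.237333 + (0.237333 − 0.236333)/3 = 0.237666
T_{2}^{(2)} = 0.237666 + (0.237666 − 0.237591)/15 = 0.237671

0.2377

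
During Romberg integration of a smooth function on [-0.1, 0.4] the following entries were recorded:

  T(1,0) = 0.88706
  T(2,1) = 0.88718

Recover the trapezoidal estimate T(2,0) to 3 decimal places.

From T(2,1) = (4·T(2,0) − T(1,0))/3, solve for T(2,0):
4·T(2,0) = 3·0.88718 + 0.88706 = 3.54860
T(2,0) = 0.88715

0.887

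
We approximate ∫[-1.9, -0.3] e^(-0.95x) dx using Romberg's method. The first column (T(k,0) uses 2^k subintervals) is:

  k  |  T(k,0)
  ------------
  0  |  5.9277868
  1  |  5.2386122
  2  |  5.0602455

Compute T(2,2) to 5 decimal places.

Richardson extrapolation on the trapezoidal column (denominator 4−1=3):
T(1,1) = 5.2386122 + (5.2386122 − 5.9277868)/3 = 5.0088873
T(2,1) = (4·5.0602455 − 5.2386122) / 3 = 5.0007899
T(2,2) = (16·5.0007899 − 5.0088873) / 15 = 5.0002501

5.00025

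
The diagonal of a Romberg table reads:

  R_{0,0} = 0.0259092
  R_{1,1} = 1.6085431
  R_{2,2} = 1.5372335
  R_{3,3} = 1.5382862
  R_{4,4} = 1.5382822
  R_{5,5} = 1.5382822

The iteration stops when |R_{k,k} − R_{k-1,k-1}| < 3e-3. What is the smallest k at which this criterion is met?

k = 3

|R_{1,1} − R_{0,0}| = 1.5826339 ≥ 3e-3
|R_{2,2} − R_{1,1}| = 0.0713096 ≥ 3e-3
|R_{3,3} − R_{2,2}| = 0.0010527 < 3e-3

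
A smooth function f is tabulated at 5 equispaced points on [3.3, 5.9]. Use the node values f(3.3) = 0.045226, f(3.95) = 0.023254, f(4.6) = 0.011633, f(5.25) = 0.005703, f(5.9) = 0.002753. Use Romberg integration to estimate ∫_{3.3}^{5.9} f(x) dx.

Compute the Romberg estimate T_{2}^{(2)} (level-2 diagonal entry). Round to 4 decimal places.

T_{0}^{(0)} (trapezoid, 1 panel, h=2.6000): 0.062373
T_{1}^{(0)} (trapezoid, 2 panels, h=1.3000): 0.046309
T_{2}^{(0)} (trapezoid, 4 panels, h=0.6500): 0.041977
T_{1}^{(1)} = 0.046309 + (0.046309 − 0.062373)/3 = 0.040954
T_{2}^{(1)} = 0.041977 + (0.041977 − 0.046309)/3 = 0.040533
T_{2}^{(2)} = 0.040533 + (0.040533 − 0.040954)/15 = 0.040505

0.0405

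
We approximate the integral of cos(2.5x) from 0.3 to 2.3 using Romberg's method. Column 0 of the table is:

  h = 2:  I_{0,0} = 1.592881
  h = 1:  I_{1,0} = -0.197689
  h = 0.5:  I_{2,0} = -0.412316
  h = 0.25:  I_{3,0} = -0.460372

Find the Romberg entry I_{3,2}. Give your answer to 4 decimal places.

-0.4759

Richardson extrapolation on the trapezoidal column (denominator 4−1=3):
I_{2,1} = -0.412316 + (-0.412316 − (-0.197689))/3 = -0.483858
I_{3,1} = (4·(-0.460372) − (-0.412316)) / 3 = -0.476391
I_{3,2} = (16·(-0.476391) − (-0.483858)) / 15 = -0.475893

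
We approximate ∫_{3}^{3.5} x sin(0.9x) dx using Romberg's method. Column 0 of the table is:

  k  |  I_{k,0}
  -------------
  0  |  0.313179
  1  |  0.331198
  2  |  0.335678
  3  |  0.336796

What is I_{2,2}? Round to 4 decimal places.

0.3372

Richardson extrapolation on the trapezoidal column (denominator 4−1=3):
I_{1,1} = 0.331198 + (0.331198 − 0.313179)/3 = 0.337204
I_{2,1} = (4·0.335678 − 0.331198) / 3 = 0.337171
I_{2,2} = 0.337171 + (0.337171 − 0.337204)/15 = 0.337169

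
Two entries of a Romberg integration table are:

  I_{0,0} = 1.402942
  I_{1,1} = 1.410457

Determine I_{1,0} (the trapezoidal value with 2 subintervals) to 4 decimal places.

From I_{1,1} = (4·I_{1,0} − I_{0,0})/3, solve for I_{1,0}:
4·I_{1,0} = 3·1.410457 + 1.402942 = 5.634313
I_{1,0} = 1.408578

1.4086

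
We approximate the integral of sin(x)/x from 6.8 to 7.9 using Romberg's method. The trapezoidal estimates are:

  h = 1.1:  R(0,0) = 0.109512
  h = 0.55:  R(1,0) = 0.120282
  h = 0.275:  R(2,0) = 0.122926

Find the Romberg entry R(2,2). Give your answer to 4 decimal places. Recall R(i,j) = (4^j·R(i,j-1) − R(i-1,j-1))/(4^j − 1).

0.1238

Richardson extrapolation on the trapezoidal column (denominator 4−1=3):
R(1,1) = 0.120282 + (0.120282 − 0.109512)/3 = 0.123872
R(2,1) = (4·0.122926 − 0.120282) / 3 = 0.123807
R(2,2) = 0.123807 + (0.123807 − 0.123872)/15 = 0.123803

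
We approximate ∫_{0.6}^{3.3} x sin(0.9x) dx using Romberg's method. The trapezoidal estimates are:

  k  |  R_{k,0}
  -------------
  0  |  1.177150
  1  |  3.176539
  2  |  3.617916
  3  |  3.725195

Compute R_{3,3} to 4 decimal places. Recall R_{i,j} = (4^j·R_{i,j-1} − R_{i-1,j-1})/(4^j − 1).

Richardson extrapolation on the trapezoidal column (denominator 4−1=3):
R_{1,1} = (4·3.176539 − 1.177150) / 3 = 3.843002
R_{2,1} = (4·3.617916 − 3.176539) / 3 = 3.765042
R_{3,1} = 3.725195 + (3.725195 − 3.617916)/3 = 3.760955
R_{2,2} = 3.765042 + (3.765042 − 3.843002)/15 = 3.759845
R_{3,2} = (16·3.760955 − 3.765042) / 15 = 3.760683
R_{3,3} = (64·3.760683 − 3.759845) / 63 = 3.760696

3.7607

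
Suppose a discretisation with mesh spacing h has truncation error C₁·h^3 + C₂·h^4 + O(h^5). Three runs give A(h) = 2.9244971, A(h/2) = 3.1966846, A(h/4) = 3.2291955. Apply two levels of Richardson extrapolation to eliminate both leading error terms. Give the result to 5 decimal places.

3.23372

First eliminate the h^3 term (factor 2^3 = 8):
  B₁ = (8·3.1966846 − 2.9244971)/7 = 3.2355685
  B₂ = (8·3.2291955 − 3.1966846)/7 = 3.2338399
Then eliminate the h^4 term (factor 2^4 = 16):
  (16·3.2338399 − 3.2355685)/15 = 3.2337247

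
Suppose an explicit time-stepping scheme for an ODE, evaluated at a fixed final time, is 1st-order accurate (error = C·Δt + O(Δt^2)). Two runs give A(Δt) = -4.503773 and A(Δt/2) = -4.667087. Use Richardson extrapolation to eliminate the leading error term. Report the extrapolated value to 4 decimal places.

-4.8304

The leading error scales as Δt; refining by a factor of 2 reduces it by 2^1 = 2.
Extrapolated value = (2·A(Δt/2) − A(Δt)) / (2 − 1)
= (2·(-4.667087) − (-4.503773)) / 1
= -4.830401 / 1 = -4.830401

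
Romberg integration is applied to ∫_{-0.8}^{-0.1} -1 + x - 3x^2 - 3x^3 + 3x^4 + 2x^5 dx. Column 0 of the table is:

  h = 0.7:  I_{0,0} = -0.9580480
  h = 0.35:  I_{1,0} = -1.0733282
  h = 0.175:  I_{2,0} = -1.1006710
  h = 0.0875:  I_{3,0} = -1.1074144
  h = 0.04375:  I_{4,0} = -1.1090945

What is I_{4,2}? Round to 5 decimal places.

I_{3,1} = (4·(-1.1074144) − (-1.1006710)) / 3 = -1.1096622
I_{4,1} = -1.1090945 + (-1.1090945 − (-1.1074144))/3 = -1.1096545
I_{4,2} = (16·(-1.1096545) − (-1.1096622)) / 15 = -1.1096540
(Column j=1 coincides with Simpson's rule on the same nodes.)

-1.10965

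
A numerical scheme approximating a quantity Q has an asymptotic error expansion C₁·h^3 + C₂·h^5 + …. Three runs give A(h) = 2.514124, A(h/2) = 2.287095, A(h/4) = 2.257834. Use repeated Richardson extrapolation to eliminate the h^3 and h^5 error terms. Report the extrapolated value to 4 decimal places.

2.2536

First eliminate the h^3 term (factor 2^3 = 8):
  B₁ = (8·2.287095 − 2.514124)/7 = 2.254662
  B₂ = (8·2.257834 − 2.287095)/7 = 2.253654
Then eliminate the h^5 term (factor 2^5 = 32):
  (32·2.253654 − 2.254662)/31 = 2.253621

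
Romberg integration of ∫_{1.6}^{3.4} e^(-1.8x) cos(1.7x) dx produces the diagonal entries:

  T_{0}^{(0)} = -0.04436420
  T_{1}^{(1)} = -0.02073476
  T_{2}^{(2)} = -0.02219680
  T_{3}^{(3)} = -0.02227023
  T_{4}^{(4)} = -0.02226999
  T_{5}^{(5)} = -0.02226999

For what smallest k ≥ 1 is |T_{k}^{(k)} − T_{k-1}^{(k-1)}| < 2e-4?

k = 3

|T_{1}^{(1)} − T_{0}^{(0)}| = 0.02362944 ≥ 2e-4
|T_{2}^{(2)} − T_{1}^{(1)}| = 0.00146204 ≥ 2e-4
|T_{3}^{(3)} − T_{2}^{(2)}| = 0.00007343 < 2e-4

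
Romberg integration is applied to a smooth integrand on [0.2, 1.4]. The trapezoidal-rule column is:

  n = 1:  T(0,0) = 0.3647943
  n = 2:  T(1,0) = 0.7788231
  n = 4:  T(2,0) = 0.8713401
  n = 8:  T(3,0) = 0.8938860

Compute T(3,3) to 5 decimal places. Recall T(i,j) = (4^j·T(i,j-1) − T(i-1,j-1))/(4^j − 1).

Richardson extrapolation on the trapezoidal column (denominator 4−1=3):
T(1,1) = (4·0.7788231 − 0.3647943) / 3 = 0.9168327
T(2,1) = 0.8713401 + (0.8713401 − 0.7788231)/3 = 0.9021791
T(3,1) = 0.8938860 + (0.8938860 − 0.8713401)/3 = 0.9014013
T(2,2) = 0.9021791 + (0.9021791 − 0.9168327)/15 = 0.9012022
T(3,2) = 0.9014013 + (0.9014013 − 0.9021791)/15 = 0.9013494
T(3,3) = 0.9013494 + (0.9013494 − 0.9012022)/63 = 0.9013517

0.90135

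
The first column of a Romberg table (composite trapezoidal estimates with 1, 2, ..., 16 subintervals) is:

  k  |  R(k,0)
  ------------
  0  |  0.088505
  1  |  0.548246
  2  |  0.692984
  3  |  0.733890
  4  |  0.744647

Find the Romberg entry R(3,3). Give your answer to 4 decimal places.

0.7480

Richardson extrapolation on the trapezoidal column (denominator 4−1=3):
R(1,1) = 0.548246 + (0.548246 − 0.088505)/3 = 0.701493
R(2,1) = 0.692984 + (0.692984 − 0.548246)/3 = 0.741230
R(3,1) = 0.733890 + (0.733890 − 0.692984)/3 = 0.747525
R(2,2) = (16·0.741230 − 0.701493) / 15 = 0.743879
R(3,2) = 0.747525 + (0.747525 − 0.741230)/15 = 0.747945
R(3,3) = (64·0.747945 − 0.743879) / 63 = 0.748010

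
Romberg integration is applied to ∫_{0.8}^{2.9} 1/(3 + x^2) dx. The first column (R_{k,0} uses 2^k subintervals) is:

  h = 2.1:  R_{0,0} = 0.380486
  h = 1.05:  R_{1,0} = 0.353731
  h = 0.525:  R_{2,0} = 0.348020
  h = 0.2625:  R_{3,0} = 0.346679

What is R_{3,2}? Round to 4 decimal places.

0.3462

R_{2,1} = (4·0.348020 − 0.353731) / 3 = 0.346116
R_{3,1} = (4·0.346679 − 0.348020) / 3 = 0.346232
R_{3,2} = 0.346232 + (0.346232 − 0.346116)/15 = 0.346240
(Column j=1 coincides with Simpson's rule on the same nodes.)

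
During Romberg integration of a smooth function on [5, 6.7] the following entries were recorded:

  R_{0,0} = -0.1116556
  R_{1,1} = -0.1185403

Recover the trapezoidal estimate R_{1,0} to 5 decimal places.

-0.11682

From R_{1,1} = (4·R_{1,0} − R_{0,0})/3, solve for R_{1,0}:
4·R_{1,0} = 3·(-0.1185403) + (-0.1116556) = -0.4672765
R_{1,0} = -0.1168191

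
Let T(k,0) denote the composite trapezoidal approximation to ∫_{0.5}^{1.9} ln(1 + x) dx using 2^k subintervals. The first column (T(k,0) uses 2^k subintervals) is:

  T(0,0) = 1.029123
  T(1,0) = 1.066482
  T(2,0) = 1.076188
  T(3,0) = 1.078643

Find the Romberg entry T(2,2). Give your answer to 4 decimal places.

Richardson extrapolation on the trapezoidal column (denominator 4−1=3):
T(1,1) = (4·1.066482 − 1.029123) / 3 = 1.078935
T(2,1) = 1.076188 + (1.076188 − 1.066482)/3 = 1.079423
T(2,2) = (16·1.079423 − 1.078935) / 15 = 1.079456

1.0795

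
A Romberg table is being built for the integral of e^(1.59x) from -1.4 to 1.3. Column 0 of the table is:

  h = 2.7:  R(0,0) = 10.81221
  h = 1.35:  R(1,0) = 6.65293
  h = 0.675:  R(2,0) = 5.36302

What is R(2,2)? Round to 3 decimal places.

4.911

R(1,1) = (4·6.65293 − 10.81221) / 3 = 5.26650
R(2,1) = (4·5.36302 − 6.65293) / 3 = 4.93305
R(2,2) = (16·4.93305 − 5.26650) / 15 = 4.91082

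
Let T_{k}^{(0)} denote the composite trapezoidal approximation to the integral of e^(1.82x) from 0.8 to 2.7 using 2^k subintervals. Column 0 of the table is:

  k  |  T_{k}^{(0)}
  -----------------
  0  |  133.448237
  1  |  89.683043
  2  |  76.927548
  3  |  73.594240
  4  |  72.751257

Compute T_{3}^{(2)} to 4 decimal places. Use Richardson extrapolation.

T_{2}^{(1)} = 76.927548 + (76.927548 − 89.683043)/3 = 72.675716
T_{3}^{(1)} = 73.594240 + (73.594240 − 76.927548)/3 = 72.483137
T_{3}^{(2)} = 72.483137 + (72.483137 − 72.675716)/15 = 72.470298

72.4703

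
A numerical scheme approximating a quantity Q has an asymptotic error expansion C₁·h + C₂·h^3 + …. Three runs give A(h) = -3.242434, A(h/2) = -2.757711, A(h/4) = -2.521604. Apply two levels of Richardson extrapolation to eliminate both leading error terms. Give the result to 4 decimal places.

First eliminate the h term (factor 2^1 = 2):
  B₁ = (2·(-2.757711) − (-3.242434))/1 = -2.272988
  B₂ = (2·(-2.521604) − (-2.757711))/1 = -2.285497
Then eliminate the h^3 term (factor 2^3 = 8):
  (8·(-2.285497) − (-2.272988))/7 = -2.287284

-2.2873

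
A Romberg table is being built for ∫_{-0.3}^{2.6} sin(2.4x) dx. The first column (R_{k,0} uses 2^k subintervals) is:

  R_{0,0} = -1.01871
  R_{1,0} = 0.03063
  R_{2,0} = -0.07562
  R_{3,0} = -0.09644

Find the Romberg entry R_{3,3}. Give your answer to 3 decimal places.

-0.102

R_{1,1} = 0.03063 + (0.03063 − (-1.01871))/3 = 0.38041
R_{2,1} = (4·(-0.07562) − 0.03063) / 3 = -0.11104
R_{3,1} = -0.09644 + (-0.09644 − (-0.07562))/3 = -0.10338
R_{2,2} = -0.11104 + (-0.11104 − 0.38041)/15 = -0.14380
R_{3,2} = -0.10338 + (-0.10338 − (-0.11104))/15 = -0.10287
R_{3,3} = -0.10287 + (-0.10287 − (-0.14380))/63 = -0.10222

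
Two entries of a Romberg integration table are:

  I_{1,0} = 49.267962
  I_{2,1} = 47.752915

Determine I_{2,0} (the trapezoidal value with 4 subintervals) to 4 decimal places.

48.1317

From I_{2,1} = (4·I_{2,0} − I_{1,0})/3, solve for I_{2,0}:
4·I_{2,0} = 3·47.752915 + 49.267962 = 192.526707
I_{2,0} = 48.131677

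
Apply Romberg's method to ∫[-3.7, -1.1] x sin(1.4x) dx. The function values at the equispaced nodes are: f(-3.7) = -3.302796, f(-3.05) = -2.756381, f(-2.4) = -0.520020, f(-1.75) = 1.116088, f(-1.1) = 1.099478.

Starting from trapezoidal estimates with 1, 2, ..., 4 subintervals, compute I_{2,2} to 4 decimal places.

-2.1422

I_{0,0} (trapezoid, 1 panel, h=2.6000): -2.864313
I_{1,0} (trapezoid, 2 panels, h=1.3000): -2.108183
I_{2,0} (trapezoid, 4 panels, h=0.6500): -2.120282
I_{1,1} = -2.108183 + (-2.108183 − (-2.864313))/3 = -1.856140
I_{2,1} = -2.120282 + (-2.120282 − (-2.108183))/3 = -2.124315
I_{2,2} = -2.124315 + (-2.124315 − (-1.856140))/15 = -2.142193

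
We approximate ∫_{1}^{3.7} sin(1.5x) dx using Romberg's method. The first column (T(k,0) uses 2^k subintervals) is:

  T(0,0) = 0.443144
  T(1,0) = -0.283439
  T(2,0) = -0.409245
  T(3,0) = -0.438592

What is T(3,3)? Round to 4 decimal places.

T(1,1) = -0.283439 + (-0.283439 − 0.443144)/3 = -0.525633
T(2,1) = -0.409245 + (-0.409245 − (-0.283439))/3 = -0.451180
T(3,1) = (4·(-0.438592) − (-0.409245)) / 3 = -0.448374
T(2,2) = (16·(-0.451180) − (-0.525633)) / 15 = -0.446216
T(3,2) = -0.448374 + (-0.448374 − (-0.451180))/15 = -0.448187
T(3,3) = -0.448187 + (-0.448187 − (-0.446216))/63 = -0.448218
(Column j=1 coincides with Simpson's rule on the same nodes.)

-0.4482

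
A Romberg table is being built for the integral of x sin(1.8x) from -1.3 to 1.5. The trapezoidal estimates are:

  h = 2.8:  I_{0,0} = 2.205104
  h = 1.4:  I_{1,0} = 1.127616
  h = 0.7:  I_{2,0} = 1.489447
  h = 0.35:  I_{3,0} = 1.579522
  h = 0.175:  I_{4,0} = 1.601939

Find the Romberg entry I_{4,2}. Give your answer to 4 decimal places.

Richardson extrapolation on the trapezoidal column (denominator 4−1=3):
I_{3,1} = (4·1.579522 − 1.489447) / 3 = 1.609547
I_{4,1} = 1.601939 + (1.601939 − 1.579522)/3 = 1.609411
I_{4,2} = 1.609411 + (1.609411 − 1.609547)/15 = 1.609402

1.6094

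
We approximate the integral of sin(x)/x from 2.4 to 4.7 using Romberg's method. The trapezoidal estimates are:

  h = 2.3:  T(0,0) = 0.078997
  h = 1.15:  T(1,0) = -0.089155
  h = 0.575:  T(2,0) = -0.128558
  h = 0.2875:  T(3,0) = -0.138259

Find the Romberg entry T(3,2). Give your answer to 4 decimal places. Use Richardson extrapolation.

T(2,1) = (4·(-0.128558) − (-0.089155)) / 3 = -0.141692
T(3,1) = -0.138259 + (-0.138259 − (-0.128558))/3 = -0.141493
T(3,2) = (16·(-0.141493) − (-0.141692)) / 15 = -0.141480

-0.1415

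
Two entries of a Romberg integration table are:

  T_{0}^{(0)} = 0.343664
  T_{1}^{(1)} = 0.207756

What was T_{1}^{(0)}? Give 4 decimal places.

From T_{1}^{(1)} = (4·T_{1}^{(0)} − T_{0}^{(0)})/3, solve for T_{1}^{(0)}:
4·T_{1}^{(0)} = 3·0.207756 + 0.343664 = 0.966932
T_{1}^{(0)} = 0.241733

0.2417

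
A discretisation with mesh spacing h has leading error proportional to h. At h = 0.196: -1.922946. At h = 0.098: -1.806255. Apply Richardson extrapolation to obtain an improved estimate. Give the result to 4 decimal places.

Extrapolated value = (2·A(h/2) − A(h)) / (2 − 1)
= (2·(-1.806255) − (-1.922946)) / 1
= -1.689564 / 1 = -1.689564

-1.6896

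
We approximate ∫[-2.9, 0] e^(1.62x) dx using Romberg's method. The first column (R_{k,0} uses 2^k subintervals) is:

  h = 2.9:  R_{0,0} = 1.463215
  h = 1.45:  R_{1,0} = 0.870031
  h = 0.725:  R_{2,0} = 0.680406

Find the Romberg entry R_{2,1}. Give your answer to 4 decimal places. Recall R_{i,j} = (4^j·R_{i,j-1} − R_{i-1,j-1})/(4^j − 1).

0.6172

Richardson extrapolation on the trapezoidal column (denominator 4−1=3):
R_{2,1} = (4·0.680406 − 0.870031) / 3 = 0.617198
(Column j=1 coincides with Simpson's rule on the same nodes.)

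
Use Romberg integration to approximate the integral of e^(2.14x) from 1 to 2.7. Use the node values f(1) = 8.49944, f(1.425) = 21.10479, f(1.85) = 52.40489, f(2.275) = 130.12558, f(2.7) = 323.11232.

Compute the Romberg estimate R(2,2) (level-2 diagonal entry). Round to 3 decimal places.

R(0,0) (trapezoid, 1 panel, h=1.7000): 281.87000
R(1,0) (trapezoid, 2 panels, h=0.8500): 185.47915
R(2,0) (trapezoid, 4 panels, h=0.4250): 157.01248
R(1,1) = 185.47915 + (185.47915 − 281.87000)/3 = 153.34887
R(2,1) = 157.01248 + (157.01248 − 185.47915)/3 = 147.52359
R(2,2) = 147.52359 + (147.52359 − 153.34887)/15 = 147.13524

147.135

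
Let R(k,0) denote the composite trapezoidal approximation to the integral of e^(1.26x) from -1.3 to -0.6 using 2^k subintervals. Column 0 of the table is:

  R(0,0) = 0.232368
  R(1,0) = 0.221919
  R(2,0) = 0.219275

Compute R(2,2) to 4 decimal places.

Richardson extrapolation on the trapezoidal column (denominator 4−1=3):
R(1,1) = 0.221919 + (0.221919 − 0.232368)/3 = 0.218436
R(2,1) = 0.219275 + (0.219275 − 0.221919)/3 = 0.218394
R(2,2) = 0.218394 + (0.218394 − 0.218436)/15 = 0.218391

0.2184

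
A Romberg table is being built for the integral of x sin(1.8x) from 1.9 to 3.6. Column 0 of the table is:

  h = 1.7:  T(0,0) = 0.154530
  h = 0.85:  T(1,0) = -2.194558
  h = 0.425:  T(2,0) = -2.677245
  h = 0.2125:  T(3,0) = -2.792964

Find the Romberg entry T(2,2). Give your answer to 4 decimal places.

-2.8288

Richardson extrapolation on the trapezoidal column (denominator 4−1=3):
T(1,1) = -2.194558 + (-2.194558 − 0.154530)/3 = -2.977587
T(2,1) = -2.677245 + (-2.677245 − (-2.194558))/3 = -2.838141
T(2,2) = -2.838141 + (-2.838141 − (-2.977587))/15 = -2.828845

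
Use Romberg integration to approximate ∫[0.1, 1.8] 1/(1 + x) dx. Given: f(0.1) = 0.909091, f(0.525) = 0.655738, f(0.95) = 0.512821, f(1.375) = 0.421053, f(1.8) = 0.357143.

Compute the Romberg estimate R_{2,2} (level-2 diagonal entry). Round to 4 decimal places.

R_{0,0} (trapezoid, 1 panel, h=1.7000): 1.076299
R_{1,0} (trapezoid, 2 panels, h=0.8500): 0.974047
R_{2,0} (trapezoid, 4 panels, h=0.4250): 0.944660
R_{1,1} = 0.974047 + (0.974047 − 1.076299)/3 = 0.939963
R_{2,1} = 0.944660 + (0.944660 − 0.974047)/3 = 0.934864
R_{2,2} = 0.934864 + (0.934864 − 0.939963)/15 = 0.934524

0.9345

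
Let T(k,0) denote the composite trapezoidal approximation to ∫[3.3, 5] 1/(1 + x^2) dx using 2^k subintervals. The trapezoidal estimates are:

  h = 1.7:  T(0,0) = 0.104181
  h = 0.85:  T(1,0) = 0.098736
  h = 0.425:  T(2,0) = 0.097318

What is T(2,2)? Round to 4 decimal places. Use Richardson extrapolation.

T(1,1) = (4·0.098736 − 0.104181) / 3 = 0.096921
T(2,1) = 0.097318 + (0.097318 − 0.098736)/3 = 0.096845
T(2,2) = 0.096845 + (0.096845 − 0.096921)/15 = 0.096840

0.0968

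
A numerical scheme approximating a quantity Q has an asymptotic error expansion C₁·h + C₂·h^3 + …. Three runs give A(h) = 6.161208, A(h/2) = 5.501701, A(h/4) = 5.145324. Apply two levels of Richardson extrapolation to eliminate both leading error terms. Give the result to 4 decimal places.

First eliminate the h term (factor 2^1 = 2):
  B₁ = (2·5.501701 − 6.161208)/1 = 4.842194
  B₂ = (2·5.145324 − 5.501701)/1 = 4.788947
Then eliminate the h^3 term (factor 2^3 = 8):
  (8·4.788947 − 4.842194)/7 = 4.781340

4.7813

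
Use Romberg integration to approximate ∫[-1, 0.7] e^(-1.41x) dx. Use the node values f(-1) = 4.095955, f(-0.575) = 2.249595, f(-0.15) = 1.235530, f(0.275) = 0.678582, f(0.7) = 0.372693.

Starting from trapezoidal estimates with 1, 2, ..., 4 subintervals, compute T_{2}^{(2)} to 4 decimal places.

2.6408

T_{0}^{(0)} (trapezoid, 1 panel, h=1.7000): 3.798351
T_{1}^{(0)} (trapezoid, 2 panels, h=0.8500): 2.949376
T_{2}^{(0)} (trapezoid, 4 panels, h=0.4250): 2.719163
T_{1}^{(1)} = 2.949376 + (2.949376 − 3.798351)/3 = 2.666384
T_{2}^{(1)} = 2.719163 + (2.719163 − 2.949376)/3 = 2.642425
T_{2}^{(2)} = 2.642425 + (2.642425 − 2.666384)/15 = 2.640828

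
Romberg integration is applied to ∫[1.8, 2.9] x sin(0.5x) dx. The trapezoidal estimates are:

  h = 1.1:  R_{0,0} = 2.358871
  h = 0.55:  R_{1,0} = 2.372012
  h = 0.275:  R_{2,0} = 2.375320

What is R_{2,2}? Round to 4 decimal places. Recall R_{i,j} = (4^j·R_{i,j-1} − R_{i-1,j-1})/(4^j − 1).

R_{1,1} = (4·2.372012 − 2.358871) / 3 = 2.376392
R_{2,1} = 2.375320 + (2.375320 − 2.372012)/3 = 2.376423
R_{2,2} = (16·2.376423 − 2.376392) / 15 = 2.376425
(Column j=1 coincides with Simpson's rule on the same nodes.)

2.3764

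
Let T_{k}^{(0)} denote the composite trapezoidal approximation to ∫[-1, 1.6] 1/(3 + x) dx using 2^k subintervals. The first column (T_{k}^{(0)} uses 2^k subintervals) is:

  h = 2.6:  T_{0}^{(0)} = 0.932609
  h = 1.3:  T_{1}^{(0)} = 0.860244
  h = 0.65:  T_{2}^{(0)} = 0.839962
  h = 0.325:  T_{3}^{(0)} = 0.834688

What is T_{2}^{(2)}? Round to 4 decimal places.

Richardson extrapolation on the trapezoidal column (denominator 4−1=3):
T_{1}^{(1)} = 0.860244 + (0.860244 − 0.932609)/3 = 0.836122
T_{2}^{(1)} = 0.839962 + (0.839962 − 0.860244)/3 = 0.833201
T_{2}^{(2)} = 0.833201 + (0.833201 − 0.836122)/15 = 0.833006
(Column j=1 coincides with Simpson's rule on the same nodes.)

0.8330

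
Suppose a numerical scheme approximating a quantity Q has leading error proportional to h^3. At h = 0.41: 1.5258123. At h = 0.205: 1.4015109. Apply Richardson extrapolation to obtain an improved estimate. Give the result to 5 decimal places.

1.38375

The leading error scales as h^3; refining by a factor of 2 reduces it by 2^3 = 8.
Extrapolated value = (8·A(h/2) − A(h)) / (8 − 1)
= (8·1.4015109 − 1.5258123) / 7
= 9.6862749 / 7 = 1.3837536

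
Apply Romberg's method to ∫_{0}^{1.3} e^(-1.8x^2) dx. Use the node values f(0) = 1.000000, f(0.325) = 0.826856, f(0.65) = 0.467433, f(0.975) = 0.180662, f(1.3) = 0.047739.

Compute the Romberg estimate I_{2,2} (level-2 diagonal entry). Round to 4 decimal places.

0.6527

I_{0,0} (trapezoid, 1 panel, h=1.3000): 0.681030
I_{1,0} (trapezoid, 2 panels, h=0.6500): 0.644347
I_{2,0} (trapezoid, 4 panels, h=0.3250): 0.649617
I_{1,1} = 0.644347 + (0.644347 − 0.681030)/3 = 0.632119
I_{2,1} = 0.649617 + (0.649617 − 0.644347)/3 = 0.651374
I_{2,2} = 0.651374 + (0.651374 − 0.632119)/15 = 0.652658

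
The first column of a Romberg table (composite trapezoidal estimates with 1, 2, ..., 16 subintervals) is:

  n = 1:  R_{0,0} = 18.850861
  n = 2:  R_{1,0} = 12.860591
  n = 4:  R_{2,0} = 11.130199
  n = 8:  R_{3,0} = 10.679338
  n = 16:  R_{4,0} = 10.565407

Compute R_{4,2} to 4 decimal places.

10.5273

R_{3,1} = 10.679338 + (10.679338 − 11.130199)/3 = 10.529051
R_{4,1} = 10.565407 + (10.565407 − 10.679338)/3 = 10.527430
R_{4,2} = (16·10.527430 − 10.529051) / 15 = 10.527322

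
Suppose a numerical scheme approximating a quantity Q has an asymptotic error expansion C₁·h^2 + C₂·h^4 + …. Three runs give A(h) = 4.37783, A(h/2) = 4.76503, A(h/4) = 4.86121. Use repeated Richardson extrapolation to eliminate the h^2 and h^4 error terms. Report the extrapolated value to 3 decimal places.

First eliminate the h^2 term (factor 2^2 = 4):
  B₁ = (4·4.76503 − 4.37783)/3 = 4.89410
  B₂ = (4·4.86121 − 4.76503)/3 = 4.89327
Then eliminate the h^4 term (factor 2^4 = 16):
  (16·4.89327 − 4.89410)/15 = 4.89321

4.893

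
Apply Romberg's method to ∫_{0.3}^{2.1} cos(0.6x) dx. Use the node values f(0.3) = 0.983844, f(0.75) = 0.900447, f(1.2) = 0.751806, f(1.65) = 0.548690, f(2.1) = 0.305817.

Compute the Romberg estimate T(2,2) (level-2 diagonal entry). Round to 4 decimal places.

1.2884

T(0,0) (trapezoid, 1 panel, h=1.8000): 1.160695
T(1,0) (trapezoid, 2 panels, h=0.9000): 1.256973
T(2,0) (trapezoid, 4 panels, h=0.4500): 1.280598
T(1,1) = 1.256973 + (1.256973 − 1.160695)/3 = 1.289066
T(2,1) = 1.280598 + (1.280598 − 1.256973)/3 = 1.288473
T(2,2) = 1.288473 + (1.288473 − 1.289066)/15 = 1.288433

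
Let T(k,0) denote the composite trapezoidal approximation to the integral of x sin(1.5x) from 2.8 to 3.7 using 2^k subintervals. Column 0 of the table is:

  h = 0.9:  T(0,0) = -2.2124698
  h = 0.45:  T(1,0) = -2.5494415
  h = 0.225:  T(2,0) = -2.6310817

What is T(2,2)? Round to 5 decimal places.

Richardson extrapolation on the trapezoidal column (denominator 4−1=3):
T(1,1) = (4·(-2.5494415) − (-2.2124698)) / 3 = -2.6617654
T(2,1) = (4·(-2.6310817) − (-2.5494415)) / 3 = -2.6582951
T(2,2) = (16·(-2.6582951) − (-2.6617654)) / 15 = -2.6580637
(Column j=1 coincides with Simpson's rule on the same nodes.)

-2.65806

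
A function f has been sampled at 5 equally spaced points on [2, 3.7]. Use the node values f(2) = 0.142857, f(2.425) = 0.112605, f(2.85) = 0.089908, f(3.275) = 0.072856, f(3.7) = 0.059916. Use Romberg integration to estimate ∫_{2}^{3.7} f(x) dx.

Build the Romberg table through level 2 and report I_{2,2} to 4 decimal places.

I_{0,0} (trapezoid, 1 panel, h=1.7000): 0.172357
I_{1,0} (trapezoid, 2 panels, h=0.8500): 0.162600
I_{2,0} (trapezoid, 4 panels, h=0.4250): 0.160121
I_{1,1} = 0.162600 + (0.162600 − 0.172357)/3 = 0.159348
I_{2,1} = 0.160121 + (0.160121 − 0.162600)/3 = 0.159295
I_{2,2} = 0.159295 + (0.159295 − 0.159348)/15 = 0.159291

0.1593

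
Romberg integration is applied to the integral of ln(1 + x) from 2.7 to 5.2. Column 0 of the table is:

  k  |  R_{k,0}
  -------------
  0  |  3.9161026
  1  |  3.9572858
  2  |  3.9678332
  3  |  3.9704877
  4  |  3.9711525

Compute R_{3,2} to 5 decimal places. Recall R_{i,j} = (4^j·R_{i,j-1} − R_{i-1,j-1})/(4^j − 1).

Richardson extrapolation on the trapezoidal column (denominator 4−1=3):
R_{2,1} = (4·3.9678332 − 3.9572858) / 3 = 3.9713490
R_{3,1} = 3.9704877 + (3.9704877 − 3.9678332)/3 = 3.9713725
R_{3,2} = 3.9713725 + (3.9713725 − 3.9713490)/15 = 3.9713741
(Column j=1 coincides with Simpson's rule on the same nodes.)

3.97137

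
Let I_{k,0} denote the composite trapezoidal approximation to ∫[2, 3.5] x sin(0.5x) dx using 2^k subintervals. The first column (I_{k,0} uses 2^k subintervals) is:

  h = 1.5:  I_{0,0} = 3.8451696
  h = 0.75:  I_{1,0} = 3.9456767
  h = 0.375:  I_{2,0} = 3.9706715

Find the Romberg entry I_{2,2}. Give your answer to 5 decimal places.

3.97899

I_{1,1} = 3.9456767 + (3.9456767 − 3.8451696)/3 = 3.9791791
I_{2,1} = 3.9706715 + (3.9706715 − 3.9456767)/3 = 3.9790031
I_{2,2} = (16·3.9790031 − 3.9791791) / 15 = 3.9789914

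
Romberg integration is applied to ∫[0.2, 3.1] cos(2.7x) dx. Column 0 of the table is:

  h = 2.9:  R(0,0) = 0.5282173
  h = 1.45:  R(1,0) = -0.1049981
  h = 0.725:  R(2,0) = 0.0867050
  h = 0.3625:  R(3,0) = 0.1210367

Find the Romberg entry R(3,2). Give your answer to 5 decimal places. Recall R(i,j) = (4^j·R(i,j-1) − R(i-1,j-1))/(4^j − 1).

R(2,1) = 0.0867050 + (0.0867050 − (-0.1049981))/3 = 0.1506060
R(3,1) = 0.1210367 + (0.1210367 − 0.0867050)/3 = 0.1324806
R(3,2) = 0.1324806 + (0.1324806 − 0.1506060)/15 = 0.1312722

0.13127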